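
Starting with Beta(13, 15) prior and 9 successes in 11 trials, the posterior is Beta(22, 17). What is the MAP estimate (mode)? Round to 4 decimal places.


The mode of Beta(a, b) when a > 1 and b > 1 is (a-1)/(a+b-2)
= (22 - 1) / (22 + 17 - 2)
= 21 / 37
= 0.5676

0.5676


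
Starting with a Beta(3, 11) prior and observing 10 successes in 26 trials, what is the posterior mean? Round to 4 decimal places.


Posterior parameters: alpha = 3 + 10 = 13
beta = 11 + 16 = 27
Posterior mean = alpha / (alpha + beta) = 13 / 40
= 0.325

0.325


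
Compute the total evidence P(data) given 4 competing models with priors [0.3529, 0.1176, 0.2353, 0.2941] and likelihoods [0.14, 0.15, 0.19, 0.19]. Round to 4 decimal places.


Marginal likelihood = sum P(model_i) * P(data|model_i)
Model 1: 0.3529 * 0.14 = 0.0494
Model 2: 0.1176 * 0.15 = 0.0176
Model 3: 0.2353 * 0.19 = 0.0447
Model 4: 0.2941 * 0.19 = 0.0559
Total = 0.1676

0.1676


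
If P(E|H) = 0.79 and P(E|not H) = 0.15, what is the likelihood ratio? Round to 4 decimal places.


Likelihood ratio = P(E|H) / P(E|not H)
= 0.79 / 0.15
= 5.2667

5.2667


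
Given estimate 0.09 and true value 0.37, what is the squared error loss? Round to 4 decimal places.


Squared error = (estimate - true)^2
Difference = -0.28
Loss = -0.28^2 = 0.0784

0.0784


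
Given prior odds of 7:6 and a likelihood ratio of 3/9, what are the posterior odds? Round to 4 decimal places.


Posterior odds = prior odds * LR
Prior odds = 7/6 = 1.1667
LR = 3/9 = 0.3333
Posterior odds = 1.1667 * 0.3333 = 0.3889

0.3889


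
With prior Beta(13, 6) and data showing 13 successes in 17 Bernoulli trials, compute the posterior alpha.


Conjugate update: alpha_posterior = alpha_prior + k
= 13 + 13 = 26

26


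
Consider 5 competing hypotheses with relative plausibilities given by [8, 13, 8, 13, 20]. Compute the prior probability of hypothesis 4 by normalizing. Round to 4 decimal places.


Sum of weights = 8 + 13 + 8 + 13 + 20 = 62
Normalized prior for H4 = 13 / 62
= 0.2097

0.2097


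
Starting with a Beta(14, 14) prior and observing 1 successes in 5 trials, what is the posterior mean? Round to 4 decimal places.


Posterior parameters: alpha = 14 + 1 = 15
beta = 14 + 4 = 18
Posterior mean = alpha / (alpha + beta) = 15 / 33
= 0.4545

0.4545


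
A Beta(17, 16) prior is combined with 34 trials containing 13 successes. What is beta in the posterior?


In conjugate updating:
beta_posterior = beta_prior + (n - k)
= 16 + (34 - 13)
= 16 + 21 = 37

37


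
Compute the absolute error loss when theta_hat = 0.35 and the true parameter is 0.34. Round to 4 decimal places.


L = |theta_hat - theta_true|
= |0.35 - 0.34| = 0.01

0.01


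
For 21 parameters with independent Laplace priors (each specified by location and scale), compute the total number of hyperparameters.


A Laplace prior has 2 hyperparameters per parameter.
Total = 21 * 2 = 42

42


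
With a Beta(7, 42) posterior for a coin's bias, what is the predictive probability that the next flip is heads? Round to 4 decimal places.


The predictive probability equals the posterior mean.
P(next = heads) = alpha / (alpha + beta)
= 7 / 49 = 0.1429

0.1429


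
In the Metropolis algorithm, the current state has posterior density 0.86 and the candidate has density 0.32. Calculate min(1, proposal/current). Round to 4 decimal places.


Ratio = 0.32/0.86 = 0.3721
Acceptance probability = min(1, 0.3721)
= 0.3721

0.3721


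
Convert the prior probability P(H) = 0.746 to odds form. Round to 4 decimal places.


P(not H) = 1 - 0.746 = 0.254
Odds = 0.746 / 0.254 = 2.937

2.937


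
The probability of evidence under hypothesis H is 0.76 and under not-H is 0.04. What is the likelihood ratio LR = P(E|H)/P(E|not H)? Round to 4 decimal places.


LR = 0.76 / 0.04
= 19.0

19.0


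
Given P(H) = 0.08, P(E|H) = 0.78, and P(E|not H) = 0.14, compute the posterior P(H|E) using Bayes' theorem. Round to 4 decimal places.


By Bayes' theorem: P(H|E) = P(E|H)*P(H) / P(E)
P(E) = P(E|H)*P(H) + P(E|not H)*P(not H)
P(E) = 0.78*0.08 + 0.14*0.92 = 0.1912
P(H|E) = 0.78*0.08 / 0.1912 = 0.3264

0.3264


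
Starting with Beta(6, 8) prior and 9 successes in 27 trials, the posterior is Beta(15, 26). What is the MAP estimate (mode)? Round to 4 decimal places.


The mode of Beta(a, b) when a > 1 and b > 1 is (a-1)/(a+b-2)
= (15 - 1) / (15 + 26 - 2)
= 14 / 39
= 0.359

0.359


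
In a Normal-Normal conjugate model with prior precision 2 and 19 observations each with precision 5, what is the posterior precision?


Posterior precision = prior precision + n * observation precision
= 2 + 19 * 5
= 2 + 95 = 97

97


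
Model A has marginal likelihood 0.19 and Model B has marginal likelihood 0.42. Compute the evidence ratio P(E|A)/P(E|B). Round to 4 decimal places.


Evidence ratio = P(E|A) / P(E|B)
= 0.19 / 0.42
= 0.4524

0.4524


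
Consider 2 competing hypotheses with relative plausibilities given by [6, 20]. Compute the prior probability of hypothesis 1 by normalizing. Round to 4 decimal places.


Sum of weights = 6 + 20 = 26
Normalized prior for H1 = 6 / 26
= 0.2308

0.2308


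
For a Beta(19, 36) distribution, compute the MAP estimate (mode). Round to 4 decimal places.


MAP = mode = (a-1)/(a+b-2)
= (19-1)/(19+36-2)
= 18/53 = 0.3396

0.3396


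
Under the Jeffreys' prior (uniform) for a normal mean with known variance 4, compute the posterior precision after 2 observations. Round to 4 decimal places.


Prior precision = 0 (flat prior).
Post. prec. = 0 + n/var = 2/4 = 0.5

0.5


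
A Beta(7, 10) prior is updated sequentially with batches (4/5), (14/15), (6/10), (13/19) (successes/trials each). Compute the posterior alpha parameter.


Sequential conjugate updating is equivalent to a single batch update.
Total successes across all batches = 37
alpha_posterior = alpha_prior + total_successes = 7 + 37
= 44

44


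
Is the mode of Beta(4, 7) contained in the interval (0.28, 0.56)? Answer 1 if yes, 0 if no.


Mode = (a-1)/(a+b-2) = 3/9 = 0.3333
Interval: (0.28, 0.56)
Contains mode? 1

1


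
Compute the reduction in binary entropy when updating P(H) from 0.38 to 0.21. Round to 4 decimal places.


H_before = -p*log2(p) - (1-p)*log2(1-p) for p=0.38: 0.958
H_after for p=0.21: 0.7415
Reduction = 0.958 - 0.7415 = 0.2166

0.2166


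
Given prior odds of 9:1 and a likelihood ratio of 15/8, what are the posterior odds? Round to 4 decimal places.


Posterior odds = prior odds * LR
Prior odds = 9/1 = 9.0
LR = 15/8 = 1.875
Posterior odds = 9.0 * 1.875 = 16.875

16.875


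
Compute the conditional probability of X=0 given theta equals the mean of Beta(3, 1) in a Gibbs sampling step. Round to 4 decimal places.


Mean of Beta(3, 1) = 0.75
P(X=0 | theta=0.75) = 0.25

0.25


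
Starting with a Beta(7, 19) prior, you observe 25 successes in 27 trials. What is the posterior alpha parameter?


For a Beta-Binomial conjugate model:
Posterior alpha = prior alpha + number of successes
= 7 + 25 = 32

32


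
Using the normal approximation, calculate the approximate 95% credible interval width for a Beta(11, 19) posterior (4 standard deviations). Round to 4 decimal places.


Var(Beta) = 11*19/(30^2 * 31) = 0.0075
SD = 0.0866
Width ~ 4*SD = 0.3462

0.3462


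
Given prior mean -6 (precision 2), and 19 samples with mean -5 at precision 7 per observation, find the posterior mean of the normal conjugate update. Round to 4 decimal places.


The posterior mean is a precision-weighted average of prior and data.
Post. prec. = 2 + 133 = 135
Post. mean = (-12 + -665)/135 = -677/135 = -5.0148

-5.0148


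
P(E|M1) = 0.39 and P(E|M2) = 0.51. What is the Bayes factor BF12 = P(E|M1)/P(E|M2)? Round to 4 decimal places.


Bayes factor BF12 = P(E|M1) / P(E|M2)
= 0.39 / 0.51
= 0.7647

0.7647


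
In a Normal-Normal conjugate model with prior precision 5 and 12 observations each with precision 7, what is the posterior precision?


Posterior precision = prior precision + n * observation precision
= 5 + 12 * 7
= 5 + 84 = 89

89


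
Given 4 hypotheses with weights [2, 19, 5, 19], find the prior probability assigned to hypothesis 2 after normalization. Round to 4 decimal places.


To normalize, divide each weight by the sum of all weights.
Sum = 45
Prior(H2) = 19/45 = 0.4222

0.4222


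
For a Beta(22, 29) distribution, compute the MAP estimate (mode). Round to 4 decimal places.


MAP = mode = (a-1)/(a+b-2)
= (22-1)/(22+29-2)
= 21/49 = 0.4286

0.4286


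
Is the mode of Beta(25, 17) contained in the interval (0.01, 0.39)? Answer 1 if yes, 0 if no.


Mode = (a-1)/(a+b-2) = 24/40 = 0.6
Interval: (0.01, 0.39)
Contains mode? 0

0


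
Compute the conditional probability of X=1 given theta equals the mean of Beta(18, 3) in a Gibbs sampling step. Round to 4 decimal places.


Mean of Beta(18, 3) = 0.8571
P(X=1 | theta=0.8571) = 0.8571

0.8571


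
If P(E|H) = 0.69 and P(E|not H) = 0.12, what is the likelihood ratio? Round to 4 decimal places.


Likelihood ratio = P(E|H) / P(E|not H)
= 0.69 / 0.12
= 5.75

5.75


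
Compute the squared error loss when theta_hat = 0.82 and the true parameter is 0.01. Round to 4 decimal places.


L = (theta_hat - theta_true)^2
= (0.82 - 0.01)^2
= 0.81^2 = 0.6561

0.6561


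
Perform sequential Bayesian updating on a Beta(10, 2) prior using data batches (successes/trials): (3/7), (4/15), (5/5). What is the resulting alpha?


Accumulate successes: 12
Posterior alpha = prior alpha + sum of successes
= 10 + 12 = 22

22


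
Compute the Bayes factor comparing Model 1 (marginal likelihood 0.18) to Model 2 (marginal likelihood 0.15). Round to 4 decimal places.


BF12 = marginal likelihood of M1 / marginal likelihood of M2
= 0.18/0.15
= 1.2

1.2


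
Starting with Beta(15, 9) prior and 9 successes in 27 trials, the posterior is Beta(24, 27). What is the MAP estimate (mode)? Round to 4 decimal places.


The mode of Beta(a, b) when a > 1 and b > 1 is (a-1)/(a+b-2)
= (24 - 1) / (24 + 27 - 2)
= 23 / 49
= 0.4694

0.4694


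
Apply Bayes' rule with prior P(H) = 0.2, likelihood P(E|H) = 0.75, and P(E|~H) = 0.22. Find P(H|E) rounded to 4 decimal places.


Step 1: Compute marginal P(E) = P(E|H)P(H) + P(E|~H)P(~H)
= 0.75*0.2 + 0.22*0.8 = 0.326
Step 2: P(H|E) = P(E|H)P(H)/P(E) = 0.15/0.326
= 0.4601

0.4601


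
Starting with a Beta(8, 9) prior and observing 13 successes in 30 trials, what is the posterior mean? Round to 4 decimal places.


Posterior parameters: alpha = 8 + 13 = 21
beta = 9 + 17 = 26
Posterior mean = alpha / (alpha + beta) = 21 / 47
= 0.4468

0.4468


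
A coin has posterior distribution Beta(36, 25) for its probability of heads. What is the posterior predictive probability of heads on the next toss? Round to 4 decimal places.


Posterior predictive = E[theta] = alpha/(alpha+beta)
= 36/61
= 0.5902

0.5902


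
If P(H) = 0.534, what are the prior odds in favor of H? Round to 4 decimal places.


Prior odds = P(H) / (1 - P(H))
= 0.534 / 0.466
= 1.1459

1.1459


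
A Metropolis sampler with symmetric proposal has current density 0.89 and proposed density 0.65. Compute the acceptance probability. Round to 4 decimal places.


For symmetric proposals, acceptance = min(1, pi(x*)/pi(x))
= min(1, 0.65/0.89)
= min(1, 0.7303) = 0.7303

0.7303


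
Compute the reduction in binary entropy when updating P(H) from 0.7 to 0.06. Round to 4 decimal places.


H_before = -p*log2(p) - (1-p)*log2(1-p) for p=0.7: 0.8813
H_after for p=0.06: 0.3274
Reduction = 0.8813 - 0.3274 = 0.5538

0.5538


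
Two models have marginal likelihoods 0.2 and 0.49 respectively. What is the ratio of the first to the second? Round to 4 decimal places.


Evidence ratio = 0.2 / 0.49
= 0.4082

0.4082


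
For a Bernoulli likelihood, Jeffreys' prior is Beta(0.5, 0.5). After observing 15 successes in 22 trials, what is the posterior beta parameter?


Jeffreys' prior for Bernoulli is Beta(0.5, 0.5).
Posterior is Beta(0.5 + k, 0.5 + n - k).
Posterior beta = 0.5 + (n - k) = 0.5 + 7 = 7.5

7.5


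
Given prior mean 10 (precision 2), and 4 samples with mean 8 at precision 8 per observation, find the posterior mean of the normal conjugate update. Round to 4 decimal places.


The posterior mean is a precision-weighted average of prior and data.
Post. prec. = 2 + 32 = 34
Post. mean = (20 + 256)/34 = 276/34 = 8.1176

8.1176


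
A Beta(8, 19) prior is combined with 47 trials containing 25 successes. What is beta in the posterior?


In conjugate updating:
beta_posterior = beta_prior + (n - k)
= 19 + (47 - 25)
= 19 + 22 = 41

41


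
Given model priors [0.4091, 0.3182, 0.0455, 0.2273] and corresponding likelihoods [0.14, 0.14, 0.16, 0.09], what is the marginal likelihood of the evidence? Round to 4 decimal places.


P(E) = sum_i P(M_i) P(E|M_i)
= 0.0573 + 0.0445 + 0.0073 + 0.0205
= 0.1296

0.1296


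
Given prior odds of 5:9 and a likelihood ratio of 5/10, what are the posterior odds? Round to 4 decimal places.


Posterior odds = prior odds * LR
Prior odds = 5/9 = 0.5556
LR = 5/10 = 0.5
Posterior odds = 0.5556 * 0.5 = 0.2778

0.2778


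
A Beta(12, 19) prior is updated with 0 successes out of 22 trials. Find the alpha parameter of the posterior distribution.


In the Beta-Binomial conjugate update:
alpha_post = alpha_prior + successes
= 12 + 0
= 12

12


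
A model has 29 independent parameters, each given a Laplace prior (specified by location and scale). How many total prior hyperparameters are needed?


Each Laplace prior needs 2 hyperparameters (location and scale).
Total = 2 * 29 = 58

58


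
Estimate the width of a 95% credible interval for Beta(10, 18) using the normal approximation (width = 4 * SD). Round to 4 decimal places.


For Beta(a,b): Var = ab/((a+b)^2(a+b+1))
Var = 0.0079, SD = 0.089
Approximate 95% CI width = 4 * 0.089 = 0.3559

0.3559


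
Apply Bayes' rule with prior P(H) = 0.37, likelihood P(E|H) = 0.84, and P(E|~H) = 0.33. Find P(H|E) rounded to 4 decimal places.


Step 1: Compute marginal P(E) = P(E|H)P(H) + P(E|~H)P(~H)
= 0.84*0.37 + 0.33*0.63 = 0.5187
Step 2: P(H|E) = P(E|H)P(H)/P(E) = 0.3108/0.5187
= 0.5992

0.5992


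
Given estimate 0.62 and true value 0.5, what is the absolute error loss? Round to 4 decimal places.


Absolute error = |estimate - true|
= |0.12| = 0.12

0.12


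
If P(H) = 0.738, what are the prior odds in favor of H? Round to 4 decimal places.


Prior odds = P(H) / (1 - P(H))
= 0.738 / 0.262
= 2.8168

2.8168


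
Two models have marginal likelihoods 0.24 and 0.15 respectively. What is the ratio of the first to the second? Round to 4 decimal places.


Evidence ratio = 0.24 / 0.15
= 1.6

1.6


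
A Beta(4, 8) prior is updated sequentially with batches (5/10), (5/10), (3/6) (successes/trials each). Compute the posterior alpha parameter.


Sequential conjugate updating is equivalent to a single batch update.
Total successes across all batches = 13
alpha_posterior = alpha_prior + total_successes = 4 + 13
= 17

17


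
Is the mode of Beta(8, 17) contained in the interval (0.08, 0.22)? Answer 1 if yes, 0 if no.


Mode = (a-1)/(a+b-2) = 7/23 = 0.3043
Interval: (0.08, 0.22)
Contains mode? 0

0


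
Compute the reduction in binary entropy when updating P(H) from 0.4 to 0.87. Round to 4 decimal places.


H_before = -p*log2(p) - (1-p)*log2(1-p) for p=0.4: 0.971
H_after for p=0.87: 0.5574
Reduction = 0.971 - 0.5574 = 0.4135

0.4135


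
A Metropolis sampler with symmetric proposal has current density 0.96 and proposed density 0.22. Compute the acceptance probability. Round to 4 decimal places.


For symmetric proposals, acceptance = min(1, pi(x*)/pi(x))
= min(1, 0.22/0.96)
= min(1, 0.2292) = 0.2292

0.2292


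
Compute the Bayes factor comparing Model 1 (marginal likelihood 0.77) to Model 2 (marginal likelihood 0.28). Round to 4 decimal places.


BF12 = marginal likelihood of M1 / marginal likelihood of M2
= 0.77/0.28
= 2.75

2.75


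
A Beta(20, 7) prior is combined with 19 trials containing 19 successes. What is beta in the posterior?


In conjugate updating:
beta_posterior = beta_prior + (n - k)
= 7 + (19 - 19)
= 7 + 0 = 7

7


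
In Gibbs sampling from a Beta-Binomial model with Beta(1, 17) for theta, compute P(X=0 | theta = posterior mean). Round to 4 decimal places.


Posterior mean = alpha/(alpha+beta) = 1/18 = 0.0556
P(X=0|theta=mean) = 1 - theta = 0.9444

0.9444


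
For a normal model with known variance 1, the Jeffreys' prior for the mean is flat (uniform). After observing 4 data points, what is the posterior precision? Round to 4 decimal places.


Jeffreys' prior for normal mean (known variance) is flat.
Prior precision = 0.
Posterior precision = prior_prec + n/sigma^2 = 0 + 4/1
= 4.0

4.0


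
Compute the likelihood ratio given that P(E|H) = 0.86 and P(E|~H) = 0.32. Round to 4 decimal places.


LR = P(E|H) / P(E|~H)
= 0.86 / 0.32 = 2.6875

2.6875


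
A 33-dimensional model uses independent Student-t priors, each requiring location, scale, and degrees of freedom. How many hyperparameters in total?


Per parameter: 3 (location, scale, and degrees of freedom).
Total = 33 * 3 = 99

99


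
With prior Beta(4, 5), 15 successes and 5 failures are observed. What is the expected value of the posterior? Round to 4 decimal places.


Posterior = Beta(19, 10)
E[theta] = alpha/(alpha+beta)
= 19/29 = 0.6552

0.6552


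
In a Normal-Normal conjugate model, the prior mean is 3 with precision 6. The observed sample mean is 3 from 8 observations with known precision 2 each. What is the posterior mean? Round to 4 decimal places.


Posterior precision = tau0 + n*tau = 6 + 8*2 = 22
Posterior mean = (tau0*mu0 + n*tau*xbar) / posterior_precision
= (6*3 + 8*2*3) / 22
= 66 / 22 = 3.0

3.0


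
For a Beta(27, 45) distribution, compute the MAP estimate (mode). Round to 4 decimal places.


MAP = mode = (a-1)/(a+b-2)
= (27-1)/(27+45-2)
= 26/70 = 0.3714

0.3714


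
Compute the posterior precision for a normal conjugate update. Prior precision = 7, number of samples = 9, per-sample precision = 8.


tau_post = tau_0 + n * tau
= 7 + 9 * 8 = 79

79


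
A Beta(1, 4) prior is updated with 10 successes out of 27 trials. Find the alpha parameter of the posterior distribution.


In the Beta-Binomial conjugate update:
alpha_post = alpha_prior + successes
= 1 + 10
= 11

11


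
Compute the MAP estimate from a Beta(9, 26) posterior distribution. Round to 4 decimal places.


MAP = mode of Beta distribution
= (alpha - 1)/(alpha + beta - 2)
= (9-1)/(9+26-2)
= 8/33 = 0.2424

0.2424


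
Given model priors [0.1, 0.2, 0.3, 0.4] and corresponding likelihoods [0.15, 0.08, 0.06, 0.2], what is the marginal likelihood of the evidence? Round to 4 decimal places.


P(E) = sum_i P(M_i) P(E|M_i)
= 0.015 + 0.016 + 0.018 + 0.08
= 0.129

0.129


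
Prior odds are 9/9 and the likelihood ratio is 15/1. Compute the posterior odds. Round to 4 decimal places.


Posterior odds = prior odds * likelihood ratio
= (9/9) * (15/1)
= 135 / 9
= 15.0

15.0


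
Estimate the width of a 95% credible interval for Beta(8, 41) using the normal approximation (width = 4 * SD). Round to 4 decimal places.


For Beta(a,b): Var = ab/((a+b)^2(a+b+1))
Var = 0.0027, SD = 0.0523
Approximate 95% CI width = 4 * 0.0523 = 0.2091

0.2091


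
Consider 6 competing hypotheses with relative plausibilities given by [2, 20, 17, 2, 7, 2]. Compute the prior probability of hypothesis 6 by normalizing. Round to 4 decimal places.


Sum of weights = 2 + 20 + 17 + 2 + 7 + 2 = 50
Normalized prior for H6 = 2 / 50
= 0.04

0.04


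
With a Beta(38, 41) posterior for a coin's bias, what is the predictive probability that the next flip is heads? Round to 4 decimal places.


The predictive probability equals the posterior mean.
P(next = heads) = alpha / (alpha + beta)
= 38 / 79 = 0.481

0.481


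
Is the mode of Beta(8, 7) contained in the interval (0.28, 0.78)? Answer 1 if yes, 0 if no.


Mode = (a-1)/(a+b-2) = 7/13 = 0.5385
Interval: (0.28, 0.78)
Contains mode? 1

1


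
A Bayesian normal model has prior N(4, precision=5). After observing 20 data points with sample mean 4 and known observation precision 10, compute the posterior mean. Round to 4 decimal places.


Posterior mean = (prior_precision * prior_mean + n * data_precision * data_mean) / (prior_precision + n * data_precision)
Numerator = 5*4 + 20*10*4 = 820
Denominator = 5 + 20*10 = 205
Posterior mean = 4.0

4.0


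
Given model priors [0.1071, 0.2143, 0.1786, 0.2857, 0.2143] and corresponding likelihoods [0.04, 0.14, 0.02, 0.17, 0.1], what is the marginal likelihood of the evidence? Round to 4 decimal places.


P(E) = sum_i P(M_i) P(E|M_i)
= 0.0043 + 0.03 + 0.0036 + 0.0486 + 0.0214
= 0.1079

0.1079


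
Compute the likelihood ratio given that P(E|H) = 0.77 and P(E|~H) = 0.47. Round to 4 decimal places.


LR = P(E|H) / P(E|~H)
= 0.77 / 0.47 = 1.6383

1.6383


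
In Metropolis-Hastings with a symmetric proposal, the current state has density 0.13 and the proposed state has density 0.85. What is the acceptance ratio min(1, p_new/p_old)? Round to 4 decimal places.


Ratio = p_new / p_old = 0.85 / 0.13 = 6.5385
Acceptance = min(1, 6.5385) = 1.0

1.0


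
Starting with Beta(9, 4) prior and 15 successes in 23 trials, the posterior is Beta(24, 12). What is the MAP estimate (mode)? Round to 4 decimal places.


The mode of Beta(a, b) when a > 1 and b > 1 is (a-1)/(a+b-2)
= (24 - 1) / (24 + 12 - 2)
= 23 / 34
= 0.6765

0.6765


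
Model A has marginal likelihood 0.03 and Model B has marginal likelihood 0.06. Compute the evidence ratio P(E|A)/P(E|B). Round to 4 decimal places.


Evidence ratio = P(E|A) / P(E|B)
= 0.03 / 0.06
= 0.5

0.5


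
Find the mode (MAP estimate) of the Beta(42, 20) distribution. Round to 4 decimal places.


For Beta(a,b) with a,b > 1:
Mode = (a-1)/(a+b-2) = (42-1)/(62-2)
= 41/60 = 0.6833

0.6833


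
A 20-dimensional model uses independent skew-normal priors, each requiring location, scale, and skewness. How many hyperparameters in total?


Per parameter: 3 (location, scale, and skewness).
Total = 20 * 3 = 60

60


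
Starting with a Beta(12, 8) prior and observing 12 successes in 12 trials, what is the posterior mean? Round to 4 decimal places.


Posterior parameters: alpha = 12 + 12 = 24
beta = 8 + 0 = 8
Posterior mean = alpha / (alpha + beta) = 24 / 32
= 0.75

0.75


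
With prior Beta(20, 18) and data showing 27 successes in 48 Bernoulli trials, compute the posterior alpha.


Conjugate update: alpha_posterior = alpha_prior + k
= 20 + 27 = 47

47


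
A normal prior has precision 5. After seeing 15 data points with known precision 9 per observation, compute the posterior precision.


In the conjugate normal model, precisions add:
tau_posterior = tau_prior + n * tau_data
= 5 + 15*9 = 140

140


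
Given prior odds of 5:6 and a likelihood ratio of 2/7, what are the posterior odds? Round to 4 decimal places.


Posterior odds = prior odds * LR
Prior odds = 5/6 = 0.8333
LR = 2/7 = 0.2857
Posterior odds = 0.8333 * 0.2857 = 0.2381

0.2381


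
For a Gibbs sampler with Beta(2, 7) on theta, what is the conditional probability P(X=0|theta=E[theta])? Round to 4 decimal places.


E[theta] = 2/(2+7) = 0.2222
P(X=0|theta) = 1 - theta = 0.7778

0.7778


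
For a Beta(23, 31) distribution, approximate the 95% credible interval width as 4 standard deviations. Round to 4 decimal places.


Variance of Beta(a,b) = ab / ((a+b)^2 * (a+b+1))
= 23*31 / ((54)^2 * 55)
= 0.0044
SD = sqrt(0.0044) = 0.0667
Width = 4 * SD = 0.2667

0.2667


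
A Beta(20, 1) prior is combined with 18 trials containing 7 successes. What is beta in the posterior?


In conjugate updating:
beta_posterior = beta_prior + (n - k)
= 1 + (18 - 7)
= 1 + 11 = 12

12


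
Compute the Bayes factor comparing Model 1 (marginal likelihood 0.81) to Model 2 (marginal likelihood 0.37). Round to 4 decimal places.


BF12 = marginal likelihood of M1 / marginal likelihood of M2
= 0.81/0.37
= 2.1892

2.1892


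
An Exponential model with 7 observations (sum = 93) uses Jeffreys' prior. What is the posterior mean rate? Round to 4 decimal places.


Posterior Gamma(7, 93)
E[lambda] = 7/93 = 0.0753

0.0753


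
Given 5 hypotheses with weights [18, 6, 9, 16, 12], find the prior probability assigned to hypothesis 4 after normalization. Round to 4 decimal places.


To normalize, divide each weight by the sum of all weights.
Sum = 61
Prior(H4) = 16/61 = 0.2623

0.2623


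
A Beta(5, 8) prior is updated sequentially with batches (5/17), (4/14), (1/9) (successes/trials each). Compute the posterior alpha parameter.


Sequential conjugate updating is equivalent to a single batch update.
Total successes across all batches = 10
alpha_posterior = alpha_prior + total_successes = 5 + 10
= 15

15


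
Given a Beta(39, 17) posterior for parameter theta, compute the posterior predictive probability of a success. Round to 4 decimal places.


For a Beta-Bernoulli model, the predictive probability is the mean:
P(success) = 39/(39+17) = 39/56 = 0.6964

0.6964


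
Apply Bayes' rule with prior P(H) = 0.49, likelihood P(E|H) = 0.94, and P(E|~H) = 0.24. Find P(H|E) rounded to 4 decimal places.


Step 1: Compute marginal P(E) = P(E|H)P(H) + P(E|~H)P(~H)
= 0.94*0.49 + 0.24*0.51 = 0.583
Step 2: P(H|E) = P(E|H)P(H)/P(E) = 0.4606/0.583
= 0.7901

0.7901


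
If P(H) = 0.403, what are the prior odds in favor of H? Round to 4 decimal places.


Prior odds = P(H) / (1 - P(H))
= 0.403 / 0.597
= 0.675

0.675


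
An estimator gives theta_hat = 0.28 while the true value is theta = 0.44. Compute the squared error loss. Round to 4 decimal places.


The squared error loss is (theta_hat - theta)^2
= (0.28 - 0.44)^2
= (-0.16)^2 = 0.0256

0.0256


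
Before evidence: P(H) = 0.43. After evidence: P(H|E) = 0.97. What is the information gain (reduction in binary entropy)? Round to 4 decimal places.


Prior entropy = 0.9858
Posterior entropy = 0.1944
Information gain = 0.9858 - 0.1944 = 0.7914

0.7914


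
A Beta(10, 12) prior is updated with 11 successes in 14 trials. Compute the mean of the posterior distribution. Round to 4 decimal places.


After update: Beta(21, 15)
Mean = 21 / (21 + 15) = 21 / 36
= 0.5833

0.5833


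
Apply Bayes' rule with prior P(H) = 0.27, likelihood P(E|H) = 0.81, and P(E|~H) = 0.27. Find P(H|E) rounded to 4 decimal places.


Step 1: Compute marginal P(E) = P(E|H)P(H) + P(E|~H)P(~H)
= 0.81*0.27 + 0.27*0.73 = 0.4158
Step 2: P(H|E) = P(E|H)P(H)/P(E) = 0.2187/0.4158
= 0.526

0.526


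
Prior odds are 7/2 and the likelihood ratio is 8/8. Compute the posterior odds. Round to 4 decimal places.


Posterior odds = prior odds * likelihood ratio
= (7/2) * (8/8)
= 56 / 16
= 3.5

3.5


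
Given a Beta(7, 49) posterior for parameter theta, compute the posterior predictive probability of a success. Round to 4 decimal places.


For a Beta-Bernoulli model, the predictive probability is the mean:
P(success) = 7/(7+49) = 7/56 = 0.125

0.125


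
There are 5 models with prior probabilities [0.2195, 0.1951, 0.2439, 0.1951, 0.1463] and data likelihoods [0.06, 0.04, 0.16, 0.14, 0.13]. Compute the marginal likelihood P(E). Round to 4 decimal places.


P(E) = sum over models of P(M_i) * P(E|M_i)
= 0.2195*0.06 + 0.1951*0.04 + 0.2439*0.16 + 0.1951*0.14 + 0.1463*0.13
= 0.1063

0.1063


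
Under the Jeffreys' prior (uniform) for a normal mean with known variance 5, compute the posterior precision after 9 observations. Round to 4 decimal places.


Prior precision = 0 (flat prior).
Post. prec. = 0 + n/var = 9/5 = 1.8

1.8


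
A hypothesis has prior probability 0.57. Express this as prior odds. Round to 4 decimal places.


Odds = P(H) / P(not H) = 0.57 / 0.43
= 1.3256

1.3256


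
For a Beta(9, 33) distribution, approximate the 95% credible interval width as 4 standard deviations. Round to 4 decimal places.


Variance of Beta(a,b) = ab / ((a+b)^2 * (a+b+1))
= 9*33 / ((42)^2 * 43)
= 0.0039
SD = sqrt(0.0039) = 0.0626
Width = 4 * SD = 0.2503

0.2503


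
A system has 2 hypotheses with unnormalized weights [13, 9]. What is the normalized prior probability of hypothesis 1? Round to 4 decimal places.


The normalized prior is the weight divided by the total.
Total weight = 22
P(H1) = 13 / 22 = 0.5909

0.5909


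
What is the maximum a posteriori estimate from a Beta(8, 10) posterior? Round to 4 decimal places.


The MAP estimate equals the mode of the distribution.
Mode of Beta(a,b) = (a-1)/(a+b-2)
= 7/16
= 0.4375

0.4375


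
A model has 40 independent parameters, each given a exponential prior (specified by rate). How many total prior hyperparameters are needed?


Each exponential prior needs 1 hyperparameter (rate).
Total = 1 * 40 = 40

40


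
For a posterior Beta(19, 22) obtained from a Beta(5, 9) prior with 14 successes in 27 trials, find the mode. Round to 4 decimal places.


Mode = (alpha - 1) / (alpha + beta - 2)
= 18 / 39
= 0.4615

0.4615


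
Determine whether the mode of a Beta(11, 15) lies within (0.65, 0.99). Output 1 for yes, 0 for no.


First find the mode: (a-1)/(a+b-2) = 0.4167
Is 0.4167 in (0.65, 0.99)? 0

0


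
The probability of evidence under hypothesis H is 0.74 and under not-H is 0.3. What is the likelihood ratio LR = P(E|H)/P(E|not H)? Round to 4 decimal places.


LR = 0.74 / 0.3
= 2.4667

2.4667


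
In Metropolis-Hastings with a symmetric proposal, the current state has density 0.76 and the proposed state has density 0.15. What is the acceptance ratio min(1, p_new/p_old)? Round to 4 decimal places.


Ratio = p_new / p_old = 0.15 / 0.76 = 0.1974
Acceptance = min(1, 0.1974) = 0.1974

0.1974


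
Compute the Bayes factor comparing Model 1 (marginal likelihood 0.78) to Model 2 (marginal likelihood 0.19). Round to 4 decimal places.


BF12 = marginal likelihood of M1 / marginal likelihood of M2
= 0.78/0.19
= 4.1053

4.1053


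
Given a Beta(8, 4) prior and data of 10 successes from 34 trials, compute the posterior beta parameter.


Number of failures = 34 - 10 = 24
Posterior beta = 4 + 24 = 28

28


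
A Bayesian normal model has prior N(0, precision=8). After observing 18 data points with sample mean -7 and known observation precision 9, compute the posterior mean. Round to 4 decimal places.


Posterior mean = (prior_precision * prior_mean + n * data_precision * data_mean) / (prior_precision + n * data_precision)
Numerator = 8*0 + 18*9*-7 = -1134
Denominator = 8 + 18*9 = 170
Posterior mean = -6.6706

-6.6706


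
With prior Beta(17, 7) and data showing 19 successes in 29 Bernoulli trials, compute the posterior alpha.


Conjugate update: alpha_posterior = alpha_prior + k
= 17 + 19 = 36

36


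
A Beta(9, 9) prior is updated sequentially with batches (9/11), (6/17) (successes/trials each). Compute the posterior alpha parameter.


Sequential conjugate updating is equivalent to a single batch update.
Total successes across all batches = 15
alpha_posterior = alpha_prior + total_successes = 9 + 15
= 24

24


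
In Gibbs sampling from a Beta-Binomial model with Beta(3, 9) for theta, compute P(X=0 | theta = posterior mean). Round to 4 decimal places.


Posterior mean = alpha/(alpha+beta) = 3/12 = 0.25
P(X=0|theta=mean) = 1 - theta = 0.75

0.75


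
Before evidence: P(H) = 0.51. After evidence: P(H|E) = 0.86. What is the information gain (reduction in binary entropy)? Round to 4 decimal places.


Prior entropy = 0.9997
Posterior entropy = 0.5842
Information gain = 0.9997 - 0.5842 = 0.4155

0.4155


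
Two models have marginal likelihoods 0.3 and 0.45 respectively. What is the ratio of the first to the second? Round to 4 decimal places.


Evidence ratio = 0.3 / 0.45
= 0.6667

0.6667


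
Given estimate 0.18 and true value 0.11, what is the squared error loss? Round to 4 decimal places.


Squared error = (estimate - true)^2
Difference = 0.07
Loss = 0.07^2 = 0.0049

0.0049


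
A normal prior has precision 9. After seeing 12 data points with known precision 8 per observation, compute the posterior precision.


In the conjugate normal model, precisions add:
tau_posterior = tau_prior + n * tau_data
= 9 + 12*8 = 105

105


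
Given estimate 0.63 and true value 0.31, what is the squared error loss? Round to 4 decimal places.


Squared error = (estimate - true)^2
Difference = 0.32
Loss = 0.32^2 = 0.1024

0.1024


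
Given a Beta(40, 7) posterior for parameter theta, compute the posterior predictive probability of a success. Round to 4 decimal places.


For a Beta-Bernoulli model, the predictive probability is the mean:
P(success) = 40/(40+7) = 40/47 = 0.8511

0.8511


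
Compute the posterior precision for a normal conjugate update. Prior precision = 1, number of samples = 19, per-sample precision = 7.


tau_post = tau_0 + n * tau
= 1 + 19 * 7 = 134

134


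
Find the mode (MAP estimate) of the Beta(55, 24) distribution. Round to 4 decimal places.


For Beta(a,b) with a,b > 1:
Mode = (a-1)/(a+b-2) = (55-1)/(79-2)
= 54/77 = 0.7013

0.7013


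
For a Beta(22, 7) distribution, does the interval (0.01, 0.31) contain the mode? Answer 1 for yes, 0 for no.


Mode of Beta(a,b) = (a-1)/(a+b-2)
= (22-1)/(22+7-2) = 0.7778
Check: 0.01 <= 0.7778 <= 0.31?
Result: 0

0


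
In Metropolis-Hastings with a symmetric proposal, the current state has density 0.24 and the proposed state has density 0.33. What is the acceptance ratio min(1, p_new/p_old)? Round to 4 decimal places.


Ratio = p_new / p_old = 0.33 / 0.24 = 1.375
Acceptance = min(1, 1.375) = 1.0

1.0


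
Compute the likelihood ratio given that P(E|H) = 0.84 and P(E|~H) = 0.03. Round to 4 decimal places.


LR = P(E|H) / P(E|~H)
= 0.84 / 0.03 = 28.0

28.0


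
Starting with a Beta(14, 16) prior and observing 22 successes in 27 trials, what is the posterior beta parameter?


Posterior beta = prior beta + failures
Failures = 27 - 22 = 5
beta_post = 16 + 5 = 21

21


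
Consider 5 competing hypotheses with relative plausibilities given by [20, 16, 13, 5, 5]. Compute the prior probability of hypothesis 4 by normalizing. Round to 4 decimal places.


Sum of weights = 20 + 16 + 13 + 5 + 5 = 59
Normalized prior for H4 = 5 / 59
= 0.0847

0.0847


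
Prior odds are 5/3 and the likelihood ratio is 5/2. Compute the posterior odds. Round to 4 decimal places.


Posterior odds = prior odds * likelihood ratio
= (5/3) * (5/2)
= 25 / 6
= 4.1667

4.1667


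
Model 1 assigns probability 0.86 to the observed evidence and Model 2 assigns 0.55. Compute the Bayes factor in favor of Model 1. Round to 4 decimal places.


BF = P(data|M1) / P(data|M2)
= 0.86 / 0.55 = 1.5636

1.5636


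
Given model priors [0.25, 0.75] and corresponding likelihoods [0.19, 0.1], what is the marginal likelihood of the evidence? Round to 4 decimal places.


P(E) = sum_i P(M_i) P(E|M_i)
= 0.0475 + 0.075
= 0.1225

0.1225


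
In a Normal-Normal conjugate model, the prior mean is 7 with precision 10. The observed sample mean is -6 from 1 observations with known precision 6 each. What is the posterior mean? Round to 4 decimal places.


Posterior precision = tau0 + n*tau = 10 + 1*6 = 16
Posterior mean = (tau0*mu0 + n*tau*xbar) / posterior_precision
= (10*7 + 1*6*-6) / 16
= 34 / 16 = 2.125

2.125


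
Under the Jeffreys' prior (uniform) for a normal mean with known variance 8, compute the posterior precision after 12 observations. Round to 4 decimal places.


Prior precision = 0 (flat prior).
Post. prec. = 0 + n/var = 12/8 = 1.5

1.5


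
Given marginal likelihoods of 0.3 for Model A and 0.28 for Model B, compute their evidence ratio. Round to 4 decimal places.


Ratio = ML(A) / ML(B) = 0.3/0.28
= 1.0714

1.0714


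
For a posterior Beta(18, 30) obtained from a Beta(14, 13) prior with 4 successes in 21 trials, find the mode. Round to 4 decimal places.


Mode = (alpha - 1) / (alpha + beta - 2)
= 17 / 46
= 0.3696

0.3696


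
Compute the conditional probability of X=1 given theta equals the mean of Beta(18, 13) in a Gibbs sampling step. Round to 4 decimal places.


Mean of Beta(18, 13) = 0.5806
P(X=1 | theta=0.5806) = 0.5806

0.5806


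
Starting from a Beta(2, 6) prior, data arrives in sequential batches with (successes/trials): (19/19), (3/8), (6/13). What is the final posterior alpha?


In sequential Bayesian updating, we sum all successes.
Total successes = 28
Final alpha = 2 + 28 = 30

30


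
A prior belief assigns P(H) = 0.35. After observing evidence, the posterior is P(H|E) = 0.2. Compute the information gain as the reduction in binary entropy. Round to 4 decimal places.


H(prior) = -0.35*log2(0.35) - 0.65*log2(0.65)
= 0.9341
H(post) = -0.2*log2(0.2) - 0.8*log2(0.8)
= 0.7219
IG = 0.9341 - 0.7219 = 0.2121

0.2121


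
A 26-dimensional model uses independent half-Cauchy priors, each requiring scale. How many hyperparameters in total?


Per parameter: 1 (scale).
Total = 26 * 1 = 26

26


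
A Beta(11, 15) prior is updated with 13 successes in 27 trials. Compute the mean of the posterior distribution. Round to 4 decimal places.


After update: Beta(24, 29)
Mean = 24 / (24 + 29) = 24 / 53
= 0.4528

0.4528


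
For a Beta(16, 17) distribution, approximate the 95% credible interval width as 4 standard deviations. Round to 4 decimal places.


Variance of Beta(a,b) = ab / ((a+b)^2 * (a+b+1))
= 16*17 / ((33)^2 * 34)
= 0.0073
SD = sqrt(0.0073) = 0.0857
Width = 4 * SD = 0.3428

0.3428


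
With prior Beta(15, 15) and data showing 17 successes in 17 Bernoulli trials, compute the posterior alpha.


Conjugate update: alpha_posterior = alpha_prior + k
= 15 + 17 = 32

32


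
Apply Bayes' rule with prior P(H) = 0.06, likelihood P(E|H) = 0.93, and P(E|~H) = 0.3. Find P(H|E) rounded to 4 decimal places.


Step 1: Compute marginal P(E) = P(E|H)P(H) + P(E|~H)P(~H)
= 0.93*0.06 + 0.3*0.94 = 0.3378
Step 2: P(H|E) = P(E|H)P(H)/P(E) = 0.0558/0.3378
= 0.1652

0.1652


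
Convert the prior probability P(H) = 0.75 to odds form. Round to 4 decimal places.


P(not H) = 1 - 0.75 = 0.25
Odds = 0.75 / 0.25 = 3.0

3.0


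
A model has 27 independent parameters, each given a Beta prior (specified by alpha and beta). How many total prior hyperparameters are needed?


Each Beta prior needs 2 hyperparameters (alpha and beta).
Total = 2 * 27 = 54

54


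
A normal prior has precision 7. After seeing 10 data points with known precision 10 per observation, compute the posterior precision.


In the conjugate normal model, precisions add:
tau_posterior = tau_prior + n * tau_data
= 7 + 10*10 = 107

107


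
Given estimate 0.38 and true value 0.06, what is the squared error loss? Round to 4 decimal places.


Squared error = (estimate - true)^2
Difference = 0.32
Loss = 0.32^2 = 0.1024

0.1024


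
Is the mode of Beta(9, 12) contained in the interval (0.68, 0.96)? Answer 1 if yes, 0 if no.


Mode = (a-1)/(a+b-2) = 8/19 = 0.4211
Interval: (0.68, 0.96)
Contains mode? 0

0


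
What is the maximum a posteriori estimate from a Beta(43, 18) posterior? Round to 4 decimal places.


The MAP estimate equals the mode of the distribution.
Mode of Beta(a,b) = (a-1)/(a+b-2)
= 42/59
= 0.7119

0.7119


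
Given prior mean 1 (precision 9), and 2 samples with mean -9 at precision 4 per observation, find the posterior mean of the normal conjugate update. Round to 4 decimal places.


The posterior mean is a precision-weighted average of prior and data.
Post. prec. = 9 + 8 = 17
Post. mean = (9 + -72)/17 = -63/17 = -3.7059

-3.7059


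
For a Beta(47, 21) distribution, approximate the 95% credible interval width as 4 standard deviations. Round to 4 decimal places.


Variance of Beta(a,b) = ab / ((a+b)^2 * (a+b+1))
= 47*21 / ((68)^2 * 69)
= 0.0031
SD = sqrt(0.0031) = 0.0556
Width = 4 * SD = 0.2225

0.2225
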